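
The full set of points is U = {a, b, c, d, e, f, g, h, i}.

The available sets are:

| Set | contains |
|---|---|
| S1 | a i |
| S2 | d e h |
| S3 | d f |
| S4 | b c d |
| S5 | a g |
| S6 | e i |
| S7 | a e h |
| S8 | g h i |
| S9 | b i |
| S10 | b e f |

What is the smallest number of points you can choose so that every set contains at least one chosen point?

T = {a, d, f, i} meets every set (each contains at least one member of T), and |T| = 4.
No choice of 3 points meets every set, so 4 is the minimum.

4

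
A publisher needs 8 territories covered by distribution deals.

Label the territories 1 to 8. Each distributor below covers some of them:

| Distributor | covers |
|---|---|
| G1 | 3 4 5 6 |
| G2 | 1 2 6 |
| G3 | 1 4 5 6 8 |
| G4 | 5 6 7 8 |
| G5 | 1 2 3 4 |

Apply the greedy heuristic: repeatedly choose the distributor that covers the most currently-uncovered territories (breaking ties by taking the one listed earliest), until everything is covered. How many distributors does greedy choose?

Greedy: pick G3 (covers 5 new) → pick G5 (covers 2 new) → pick G4 (covers 1 new). Total picks: 3.
(The true minimum cover uses only 2 distributors, so greedy is not optimal here.)

3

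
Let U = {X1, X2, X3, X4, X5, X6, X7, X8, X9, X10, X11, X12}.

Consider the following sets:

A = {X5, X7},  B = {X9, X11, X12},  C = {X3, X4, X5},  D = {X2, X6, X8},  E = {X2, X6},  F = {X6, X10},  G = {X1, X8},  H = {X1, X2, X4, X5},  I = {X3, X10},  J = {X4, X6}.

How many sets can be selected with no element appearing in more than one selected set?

A, B, G, I, J are pairwise disjoint (A={X5,X7}; B={X9,X11,X12}; G={X1,X8}; I={X3,X10}; J={X4,X6}).
Every remaining set overlaps one of these, and no 6 of the listed sets are pairwise disjoint, so 5 is the maximum.

5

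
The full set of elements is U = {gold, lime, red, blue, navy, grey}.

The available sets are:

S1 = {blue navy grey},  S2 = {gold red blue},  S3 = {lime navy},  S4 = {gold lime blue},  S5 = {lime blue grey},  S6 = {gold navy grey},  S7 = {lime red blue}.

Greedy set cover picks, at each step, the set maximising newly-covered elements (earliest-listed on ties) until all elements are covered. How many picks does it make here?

Greedy: pick S1 (covers 3 new) → pick S2 (covers 2 new) → pick S3 (covers 1 new). Total picks: 3.
(The true minimum cover uses only 2 sets, so greedy is not optimal here.)

3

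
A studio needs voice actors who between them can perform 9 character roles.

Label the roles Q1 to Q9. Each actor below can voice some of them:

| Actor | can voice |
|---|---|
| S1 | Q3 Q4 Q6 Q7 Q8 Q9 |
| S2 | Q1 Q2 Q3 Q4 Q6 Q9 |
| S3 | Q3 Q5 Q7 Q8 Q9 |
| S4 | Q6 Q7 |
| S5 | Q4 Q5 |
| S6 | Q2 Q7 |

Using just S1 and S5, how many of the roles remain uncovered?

2

Union of S1, S5 = {Q3, Q4, Q5, Q6, Q7, Q8, Q9}.
Not covered: Q1, Q2 — 2 roles.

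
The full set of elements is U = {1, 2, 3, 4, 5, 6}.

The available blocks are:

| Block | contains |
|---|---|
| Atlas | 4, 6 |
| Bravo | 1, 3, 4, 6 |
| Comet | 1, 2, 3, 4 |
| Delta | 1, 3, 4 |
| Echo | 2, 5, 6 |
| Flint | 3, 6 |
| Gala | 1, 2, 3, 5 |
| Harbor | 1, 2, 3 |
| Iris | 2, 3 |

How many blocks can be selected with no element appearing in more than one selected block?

Atlas, Gala are pairwise disjoint (Atlas={4,6}; Gala={1,2,3,5}).
Every remaining block overlaps one of these, and no 3 of the listed blocks are pairwise disjoint, so 2 is the maximum.

2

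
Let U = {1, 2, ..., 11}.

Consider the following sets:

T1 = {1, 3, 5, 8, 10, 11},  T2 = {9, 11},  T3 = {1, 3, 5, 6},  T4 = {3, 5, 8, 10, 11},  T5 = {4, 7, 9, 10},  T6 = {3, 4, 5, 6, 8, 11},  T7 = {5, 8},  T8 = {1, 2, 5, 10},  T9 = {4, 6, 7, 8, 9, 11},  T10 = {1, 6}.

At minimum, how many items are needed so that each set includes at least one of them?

Take H = {5, 6, 9}. Each listed set contains at least one of these, so H is a hitting set of size 3.
The sets T5, T7, T10 are pairwise disjoint, so any hitting set needs a separate item for each — at least 3. Hence 3 is optimal.

3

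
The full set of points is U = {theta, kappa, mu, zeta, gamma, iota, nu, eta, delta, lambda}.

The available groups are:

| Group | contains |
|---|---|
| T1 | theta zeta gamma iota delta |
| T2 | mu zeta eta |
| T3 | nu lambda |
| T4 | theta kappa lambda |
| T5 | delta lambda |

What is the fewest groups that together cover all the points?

T1 and T2 and T3 and T4 together: T1 ∪ T2 ∪ T3 ∪ T4 = {theta, kappa, mu, zeta, gamma, iota, nu, eta, delta, lambda} — every point is covered.
Only T1 contains gamma, so T1 is forced; the remaining 5 points need at least 3 more groups (each remaining group adds at most 2) — so at least 4 groups are needed, and 4 is optimal.

4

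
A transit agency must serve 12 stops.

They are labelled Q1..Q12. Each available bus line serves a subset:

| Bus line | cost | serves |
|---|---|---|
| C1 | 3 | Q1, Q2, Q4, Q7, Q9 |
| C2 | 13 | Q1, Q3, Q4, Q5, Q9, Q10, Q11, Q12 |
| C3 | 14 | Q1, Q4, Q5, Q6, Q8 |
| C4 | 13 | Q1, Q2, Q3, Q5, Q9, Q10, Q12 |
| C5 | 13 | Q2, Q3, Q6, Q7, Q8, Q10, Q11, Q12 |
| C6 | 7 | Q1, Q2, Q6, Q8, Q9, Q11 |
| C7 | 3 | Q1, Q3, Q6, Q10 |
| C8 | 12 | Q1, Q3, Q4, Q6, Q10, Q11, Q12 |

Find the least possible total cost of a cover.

23

C1, C4, C6 together cover every stop (C1 ∪ C4 ∪ C6 = {Q1, Q2, Q3, Q4, Q5, Q6, Q7, Q8, Q9, Q10, Q11, Q12}); total cost 3 + 13 + 7 = 23.
The greedy pick C1, C7, C6, C2 costs 26; no covering selection beats 23.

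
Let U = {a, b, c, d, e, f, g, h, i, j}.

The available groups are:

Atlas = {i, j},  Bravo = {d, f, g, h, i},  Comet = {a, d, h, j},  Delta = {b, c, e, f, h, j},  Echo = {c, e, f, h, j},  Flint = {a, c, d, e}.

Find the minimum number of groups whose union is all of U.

3

Bravo, Comet, and Delta cover everything between them: the union {a, b, c, d, e, f, g, h, i, j} is all of U.
Only Delta contains b, so Delta is forced; the remaining 4 elements need at least 2 more groups (each remaining group adds at most 3) — so at least 3 groups are needed, and 3 is optimal.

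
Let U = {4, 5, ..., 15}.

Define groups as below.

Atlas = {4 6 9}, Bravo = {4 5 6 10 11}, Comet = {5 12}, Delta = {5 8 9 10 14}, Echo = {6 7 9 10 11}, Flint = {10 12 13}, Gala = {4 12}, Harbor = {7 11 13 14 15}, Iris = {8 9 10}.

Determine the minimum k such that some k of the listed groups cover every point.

4

Bravo and Flint and Harbor and Iris together: Bravo ∪ Flint ∪ Harbor ∪ Iris = {4, 5, 6, 7, 8, 9, 10, 11, 12, 13, 14, 15} — every point is covered.
No 3 of the 9 groups cover everything (all 84 combinations miss at least one point), so 4 is optimal.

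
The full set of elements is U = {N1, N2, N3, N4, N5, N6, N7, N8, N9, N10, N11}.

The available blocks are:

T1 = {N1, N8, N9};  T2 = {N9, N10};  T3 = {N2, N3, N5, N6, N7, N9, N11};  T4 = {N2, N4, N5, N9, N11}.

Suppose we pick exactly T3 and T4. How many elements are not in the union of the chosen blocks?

3

Union of T3, T4 = {N2, N3, N4, N5, N6, N7, N9, N11}.
Not covered: N1, N8, N10 — 3 elements.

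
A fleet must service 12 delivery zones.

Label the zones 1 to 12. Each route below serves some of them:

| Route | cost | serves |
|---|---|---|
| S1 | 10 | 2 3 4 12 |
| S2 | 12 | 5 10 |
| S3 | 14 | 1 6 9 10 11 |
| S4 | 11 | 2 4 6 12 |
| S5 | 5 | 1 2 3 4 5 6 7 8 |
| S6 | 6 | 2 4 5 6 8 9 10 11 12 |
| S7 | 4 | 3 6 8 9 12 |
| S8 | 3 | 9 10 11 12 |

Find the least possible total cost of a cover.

S5, S8 together cover every zone (S5 ∪ S8 = {1, 2, 3, 4, 5, 6, 7, 8, 9, 10, 11, 12}); total cost 5 + 3 = 8.
No covering selection has total cost below 8.

8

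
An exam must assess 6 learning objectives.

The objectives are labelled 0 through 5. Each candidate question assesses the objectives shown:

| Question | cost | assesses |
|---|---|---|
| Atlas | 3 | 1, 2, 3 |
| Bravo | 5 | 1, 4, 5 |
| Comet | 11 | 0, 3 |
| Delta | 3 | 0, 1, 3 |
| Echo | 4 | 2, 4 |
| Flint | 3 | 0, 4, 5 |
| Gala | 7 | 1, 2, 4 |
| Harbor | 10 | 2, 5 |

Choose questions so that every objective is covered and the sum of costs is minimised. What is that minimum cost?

6

Atlas, Flint together cover every objective (Atlas ∪ Flint = {0, 1, 2, 3, 4, 5}); total cost 3 + 3 = 6.
No covering selection has total cost below 6.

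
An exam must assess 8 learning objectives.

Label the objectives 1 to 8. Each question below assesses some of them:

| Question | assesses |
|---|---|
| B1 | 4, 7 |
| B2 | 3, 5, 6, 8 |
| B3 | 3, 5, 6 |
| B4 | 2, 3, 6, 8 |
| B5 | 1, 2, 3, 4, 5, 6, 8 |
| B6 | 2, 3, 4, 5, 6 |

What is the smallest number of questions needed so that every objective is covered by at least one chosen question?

B1 and B5 together: B1 ∪ B5 = {1, 2, 3, 4, 5, 6, 7, 8} — every objective is covered.
No single question has all 8 objectives (the largest, B5, has 7), so 2 is optimal.

2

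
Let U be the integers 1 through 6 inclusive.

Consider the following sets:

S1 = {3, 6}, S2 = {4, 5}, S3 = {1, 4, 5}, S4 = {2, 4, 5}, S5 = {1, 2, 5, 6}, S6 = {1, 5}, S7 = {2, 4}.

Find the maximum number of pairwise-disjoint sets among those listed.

S1, S6, S7 are pairwise disjoint (S1={3,6}; S6={1,5}; S7={2,4}).
Every remaining set overlaps one of these, and no 4 of the listed sets are pairwise disjoint, so 3 is the maximum.

3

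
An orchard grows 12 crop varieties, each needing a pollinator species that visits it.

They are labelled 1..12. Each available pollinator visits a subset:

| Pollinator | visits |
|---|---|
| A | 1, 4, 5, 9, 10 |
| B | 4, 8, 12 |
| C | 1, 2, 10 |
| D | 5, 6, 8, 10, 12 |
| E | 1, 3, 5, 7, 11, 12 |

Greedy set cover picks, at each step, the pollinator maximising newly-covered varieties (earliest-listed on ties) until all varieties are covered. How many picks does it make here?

4

Greedy: pick E (covers 6 new) → pick A (covers 3 new) → pick D (covers 2 new) → pick C (covers 1 new). Total picks: 4.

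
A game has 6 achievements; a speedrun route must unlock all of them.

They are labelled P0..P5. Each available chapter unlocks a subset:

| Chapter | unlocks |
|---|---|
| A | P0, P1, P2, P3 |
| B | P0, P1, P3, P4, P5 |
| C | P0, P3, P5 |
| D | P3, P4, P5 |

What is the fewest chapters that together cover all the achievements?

A and D together: A ∪ D = {P0, P1, P2, P3, P4, P5} — every achievement is covered.
No single chapter has all 6 achievements (the largest, B, has 5), so 2 is optimal.

2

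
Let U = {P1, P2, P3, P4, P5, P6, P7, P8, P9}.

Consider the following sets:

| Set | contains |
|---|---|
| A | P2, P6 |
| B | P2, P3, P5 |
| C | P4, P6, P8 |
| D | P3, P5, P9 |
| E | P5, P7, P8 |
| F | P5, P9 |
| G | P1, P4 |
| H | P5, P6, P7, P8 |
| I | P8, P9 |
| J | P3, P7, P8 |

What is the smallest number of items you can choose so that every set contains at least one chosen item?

4

T = {P1, P2, P8, P9} meets every set (each contains at least one member of T), and |T| = 4.
The sets A, F, G, J are pairwise disjoint, so any hitting set needs a separate item for each — at least 4. Hence 4 is optimal.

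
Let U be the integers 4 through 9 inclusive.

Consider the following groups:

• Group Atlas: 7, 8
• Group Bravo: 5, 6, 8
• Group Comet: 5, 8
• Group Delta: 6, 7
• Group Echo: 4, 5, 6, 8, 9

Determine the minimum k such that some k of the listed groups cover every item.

Take {Delta, Echo}. Their union is {4, 5, 6, 7, 8, 9}, which is all 6 items.
No single group has all 6 items (the largest, Echo, has 5), so 2 is optimal.

2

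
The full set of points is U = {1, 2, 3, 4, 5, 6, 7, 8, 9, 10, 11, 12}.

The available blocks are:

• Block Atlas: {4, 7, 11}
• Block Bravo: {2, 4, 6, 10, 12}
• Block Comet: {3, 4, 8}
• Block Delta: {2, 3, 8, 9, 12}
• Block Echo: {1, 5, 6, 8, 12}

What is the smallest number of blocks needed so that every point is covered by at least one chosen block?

Atlas, Bravo, Delta, and Echo cover everything between them: the union {1, 2, 3, 4, 5, 6, 7, 8, 9, 10, 11, 12} is all of U.
Only Echo contains 1, so Echo is forced; the remaining 7 points need at least 3 more blocks (each remaining block adds at most 3) — so at least 4 blocks are needed, and 4 is optimal.

4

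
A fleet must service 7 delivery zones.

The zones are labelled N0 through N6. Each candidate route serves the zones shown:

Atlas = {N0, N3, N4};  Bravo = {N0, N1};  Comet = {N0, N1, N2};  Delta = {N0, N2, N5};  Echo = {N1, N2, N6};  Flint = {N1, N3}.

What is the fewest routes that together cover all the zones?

3

Atlas and Delta and Echo together: Atlas ∪ Delta ∪ Echo = {N0, N1, N2, N3, N4, N5, N6} — every zone is covered.
Each route has at most 3 zones, and 2·3 = 6 < 7 — so at least 3 routes are needed, and 3 is optimal.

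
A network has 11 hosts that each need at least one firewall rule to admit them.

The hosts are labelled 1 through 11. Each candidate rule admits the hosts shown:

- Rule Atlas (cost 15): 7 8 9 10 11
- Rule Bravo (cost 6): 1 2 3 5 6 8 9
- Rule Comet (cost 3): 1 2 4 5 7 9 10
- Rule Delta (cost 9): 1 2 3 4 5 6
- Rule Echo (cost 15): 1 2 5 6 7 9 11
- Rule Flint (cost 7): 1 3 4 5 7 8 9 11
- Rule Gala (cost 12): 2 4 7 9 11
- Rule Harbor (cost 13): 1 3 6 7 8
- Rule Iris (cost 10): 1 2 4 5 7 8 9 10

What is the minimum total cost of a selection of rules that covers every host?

16

Bravo, Comet, Flint together cover every host (Bravo ∪ Comet ∪ Flint = {1, 2, 3, 4, 5, 6, 7, 8, 9, 10, 11}); total cost 6 + 3 + 7 = 16.
No covering selection has total cost below 16.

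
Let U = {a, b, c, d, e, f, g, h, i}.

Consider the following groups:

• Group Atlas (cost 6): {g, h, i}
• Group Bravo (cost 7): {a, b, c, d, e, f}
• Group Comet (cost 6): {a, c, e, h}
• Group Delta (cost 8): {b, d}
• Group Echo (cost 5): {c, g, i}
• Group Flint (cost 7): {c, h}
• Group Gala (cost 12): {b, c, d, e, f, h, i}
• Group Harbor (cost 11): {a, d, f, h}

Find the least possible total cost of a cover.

Atlas, Bravo together cover every item (Atlas ∪ Bravo = {a, b, c, d, e, f, g, h, i}); total cost 6 + 7 = 13.
No covering selection has total cost below 13.

13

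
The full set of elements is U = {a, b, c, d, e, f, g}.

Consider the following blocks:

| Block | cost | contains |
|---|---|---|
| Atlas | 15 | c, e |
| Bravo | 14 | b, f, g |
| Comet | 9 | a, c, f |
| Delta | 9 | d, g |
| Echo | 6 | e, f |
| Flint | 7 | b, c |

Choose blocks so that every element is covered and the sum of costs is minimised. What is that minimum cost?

Comet, Delta, Echo, Flint together cover every element (Comet ∪ Delta ∪ Echo ∪ Flint = {a, b, c, d, e, f, g}); total cost 9 + 9 + 6 + 7 = 31.
No covering selection has total cost below 31.

31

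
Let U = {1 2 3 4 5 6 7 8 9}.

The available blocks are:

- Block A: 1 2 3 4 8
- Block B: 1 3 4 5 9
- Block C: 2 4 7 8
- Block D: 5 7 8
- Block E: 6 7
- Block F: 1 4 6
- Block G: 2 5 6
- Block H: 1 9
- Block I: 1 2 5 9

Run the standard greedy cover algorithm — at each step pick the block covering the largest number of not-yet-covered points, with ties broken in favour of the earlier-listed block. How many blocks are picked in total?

Greedy: pick A (covers 5 new) → pick B (covers 2 new) → pick E (covers 2 new). Total picks: 3.

3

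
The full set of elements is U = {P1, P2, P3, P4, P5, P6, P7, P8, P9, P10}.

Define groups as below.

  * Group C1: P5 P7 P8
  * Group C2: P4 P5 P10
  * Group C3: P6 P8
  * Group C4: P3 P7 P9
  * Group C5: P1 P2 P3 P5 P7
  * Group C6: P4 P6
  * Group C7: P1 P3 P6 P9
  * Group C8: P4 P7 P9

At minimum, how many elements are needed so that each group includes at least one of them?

3

H = {P5, P6, P7} meets every group (each contains at least one member of H), and |H| = 3.
The groups C2, C3, C4 are pairwise disjoint, so any hitting set needs a separate element for each — at least 3. Hence 3 is optimal.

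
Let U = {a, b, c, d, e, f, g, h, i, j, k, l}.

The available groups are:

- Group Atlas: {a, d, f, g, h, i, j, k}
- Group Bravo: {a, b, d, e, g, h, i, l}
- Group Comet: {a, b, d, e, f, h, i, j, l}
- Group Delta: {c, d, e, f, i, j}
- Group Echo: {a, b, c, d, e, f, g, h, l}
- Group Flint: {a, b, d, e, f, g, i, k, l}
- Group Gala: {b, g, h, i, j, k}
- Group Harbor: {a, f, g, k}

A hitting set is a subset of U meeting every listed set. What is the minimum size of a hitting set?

2

Take T = {b, f}. Each listed group contains at least one of these, so T is a hitting set of size 2.
No single item lies in every group, so at least 2 are needed and 2 is optimal.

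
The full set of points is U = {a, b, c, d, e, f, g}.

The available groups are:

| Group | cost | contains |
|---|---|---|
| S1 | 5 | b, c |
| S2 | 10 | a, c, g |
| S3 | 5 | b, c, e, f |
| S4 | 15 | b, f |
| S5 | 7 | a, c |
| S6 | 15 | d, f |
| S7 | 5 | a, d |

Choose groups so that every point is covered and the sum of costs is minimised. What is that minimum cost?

S2, S3, S7 together cover every point (S2 ∪ S3 ∪ S7 = {a, b, c, d, e, f, g}); total cost 10 + 5 + 5 = 20.
No covering selection has total cost below 20.

20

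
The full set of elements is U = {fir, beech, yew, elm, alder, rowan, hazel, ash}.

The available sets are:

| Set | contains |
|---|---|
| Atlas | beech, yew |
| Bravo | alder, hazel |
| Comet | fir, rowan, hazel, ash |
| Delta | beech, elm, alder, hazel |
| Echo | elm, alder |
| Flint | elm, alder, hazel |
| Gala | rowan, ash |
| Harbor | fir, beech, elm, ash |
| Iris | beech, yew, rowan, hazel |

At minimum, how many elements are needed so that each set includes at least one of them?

3

H = {beech, alder, ash} meets every set (each contains at least one member of H), and |H| = 3.
The sets Atlas, Echo, Gala are pairwise disjoint, so any hitting set needs a separate element for each — at least 3. Hence 3 is optimal.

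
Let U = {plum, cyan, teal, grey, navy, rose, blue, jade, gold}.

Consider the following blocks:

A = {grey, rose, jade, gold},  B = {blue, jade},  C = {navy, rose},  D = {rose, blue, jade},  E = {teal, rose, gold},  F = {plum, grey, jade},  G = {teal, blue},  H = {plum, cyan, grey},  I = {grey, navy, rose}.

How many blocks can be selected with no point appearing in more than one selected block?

3

C, G, H are pairwise disjoint (C={navy,rose}; G={teal,blue}; H={plum,cyan,grey}).
Every remaining block overlaps one of these, and no 4 of the listed blocks are pairwise disjoint, so 3 is the maximum.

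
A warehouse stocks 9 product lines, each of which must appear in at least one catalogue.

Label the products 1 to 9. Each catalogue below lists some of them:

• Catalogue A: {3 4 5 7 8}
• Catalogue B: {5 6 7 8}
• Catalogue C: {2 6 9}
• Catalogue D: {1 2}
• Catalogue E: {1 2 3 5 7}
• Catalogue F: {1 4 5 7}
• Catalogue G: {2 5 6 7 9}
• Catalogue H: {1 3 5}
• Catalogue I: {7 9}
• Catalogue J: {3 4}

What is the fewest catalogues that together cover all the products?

Take {A, C, H}. Their union is {1, 2, 3, 4, 5, 6, 7, 8, 9}, which is all 9 products.
No 2 of the 10 catalogues cover everything (all 45 combinations miss at least one product), so 3 is optimal.

3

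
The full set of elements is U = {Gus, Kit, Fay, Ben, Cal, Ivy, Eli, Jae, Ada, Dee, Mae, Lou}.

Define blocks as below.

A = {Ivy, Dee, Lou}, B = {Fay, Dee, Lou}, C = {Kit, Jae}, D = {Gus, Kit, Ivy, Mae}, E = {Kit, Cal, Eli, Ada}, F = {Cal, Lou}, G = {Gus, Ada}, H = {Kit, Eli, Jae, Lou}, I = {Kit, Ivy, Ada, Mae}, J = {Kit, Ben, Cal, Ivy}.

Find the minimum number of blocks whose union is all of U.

5

B and D and E and H and J together: B ∪ D ∪ E ∪ H ∪ J = {Gus, Kit, Fay, Ben, Cal, Ivy, Eli, Jae, Ada, Dee, Mae, Lou} — every element is covered.
No 4 of the 10 blocks cover everything (all 210 combinations miss at least one element), so 5 is optimal.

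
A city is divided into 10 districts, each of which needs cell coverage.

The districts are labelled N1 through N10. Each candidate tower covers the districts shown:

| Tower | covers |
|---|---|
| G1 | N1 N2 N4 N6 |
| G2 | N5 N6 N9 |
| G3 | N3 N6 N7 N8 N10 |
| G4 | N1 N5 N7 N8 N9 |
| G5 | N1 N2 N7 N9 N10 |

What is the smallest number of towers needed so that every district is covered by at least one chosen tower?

3

Take {G1, G2, G3}. Their union is {N1, N2, N3, N4, N5, N6, N7, N8, N9, N10}, which is all 10 districts.
Only G3 contains N3, so G3 is forced; the remaining 5 districts need at least 2 more towers (each remaining tower adds at most 3) — so at least 3 towers are needed, and 3 is optimal.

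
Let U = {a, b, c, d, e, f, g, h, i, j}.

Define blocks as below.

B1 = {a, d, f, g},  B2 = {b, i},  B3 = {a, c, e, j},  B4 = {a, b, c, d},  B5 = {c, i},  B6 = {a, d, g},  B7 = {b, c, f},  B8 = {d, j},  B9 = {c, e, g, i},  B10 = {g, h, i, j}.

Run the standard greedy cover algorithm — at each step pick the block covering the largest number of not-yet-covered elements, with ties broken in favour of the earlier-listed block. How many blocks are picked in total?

4

Greedy: pick B1 (covers 4 new) → pick B3 (covers 3 new) → pick B2 (covers 2 new) → pick B10 (covers 1 new). Total picks: 4.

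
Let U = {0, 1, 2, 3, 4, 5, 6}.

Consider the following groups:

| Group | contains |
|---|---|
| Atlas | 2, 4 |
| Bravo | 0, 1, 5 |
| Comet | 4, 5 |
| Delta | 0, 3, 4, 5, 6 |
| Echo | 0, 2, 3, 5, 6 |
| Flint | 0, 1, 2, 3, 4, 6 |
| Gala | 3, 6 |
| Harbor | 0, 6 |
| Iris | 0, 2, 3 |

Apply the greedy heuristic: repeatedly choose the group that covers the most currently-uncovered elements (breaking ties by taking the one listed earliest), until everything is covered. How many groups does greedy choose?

2

Greedy: pick Flint (covers 6 new) → pick Bravo (covers 1 new). Total picks: 2.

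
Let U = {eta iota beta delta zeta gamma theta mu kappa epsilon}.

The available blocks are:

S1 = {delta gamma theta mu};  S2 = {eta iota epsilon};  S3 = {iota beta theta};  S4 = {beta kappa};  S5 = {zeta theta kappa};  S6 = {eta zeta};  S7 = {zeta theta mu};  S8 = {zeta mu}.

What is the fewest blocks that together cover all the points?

S1, S2, S4, and S8 cover everything between them: the union {eta, iota, beta, delta, zeta, gamma, theta, mu, kappa, epsilon} is all of U.
No 3 of the 8 blocks cover everything (all 56 combinations miss at least one point), so 4 is optimal.

4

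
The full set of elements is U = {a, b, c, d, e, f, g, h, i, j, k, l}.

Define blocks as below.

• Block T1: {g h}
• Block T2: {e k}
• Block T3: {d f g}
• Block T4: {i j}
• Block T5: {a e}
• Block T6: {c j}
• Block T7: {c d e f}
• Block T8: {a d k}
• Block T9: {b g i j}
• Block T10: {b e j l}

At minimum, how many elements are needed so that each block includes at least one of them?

4

The 4 elements {e, g, j, k} hit every block.
No choice of 3 elements meets every block, so 4 is the minimum.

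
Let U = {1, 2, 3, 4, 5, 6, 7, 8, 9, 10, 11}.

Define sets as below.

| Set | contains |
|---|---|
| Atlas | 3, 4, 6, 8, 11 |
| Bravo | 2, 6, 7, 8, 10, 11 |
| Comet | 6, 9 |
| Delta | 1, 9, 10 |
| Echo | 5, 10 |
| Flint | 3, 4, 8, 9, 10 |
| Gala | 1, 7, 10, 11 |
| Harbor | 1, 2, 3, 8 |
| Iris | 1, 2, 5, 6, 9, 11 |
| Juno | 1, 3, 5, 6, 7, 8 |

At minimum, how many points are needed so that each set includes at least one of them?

H = {6, 8, 10} meets every set (each contains at least one member of H), and |H| = 3.
The sets Comet, Echo, Harbor are pairwise disjoint, so any hitting set needs a separate point for each — at least 3. Hence 3 is optimal.

3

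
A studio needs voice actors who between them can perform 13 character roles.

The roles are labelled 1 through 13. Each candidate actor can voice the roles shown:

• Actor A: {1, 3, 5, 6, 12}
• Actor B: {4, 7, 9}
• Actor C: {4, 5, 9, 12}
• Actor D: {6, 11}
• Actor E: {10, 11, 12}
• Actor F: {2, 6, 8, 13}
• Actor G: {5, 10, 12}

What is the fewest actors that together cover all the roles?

Take {A, B, E, F}. Their union is {1, 2, 3, 4, 5, 6, 7, 8, 9, 10, 11, 12, 13}, which is all 13 roles.
Only A contains 1, so A is forced; the remaining 8 roles need at least 3 more actors (each remaining actor adds at most 3) — so at least 4 actors are needed, and 4 is optimal.

4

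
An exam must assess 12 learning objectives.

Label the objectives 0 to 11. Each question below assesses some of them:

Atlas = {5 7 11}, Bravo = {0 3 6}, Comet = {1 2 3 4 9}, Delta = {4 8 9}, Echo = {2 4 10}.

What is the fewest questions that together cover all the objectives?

5

Take {Atlas, Bravo, Comet, Delta, Echo}. Their union is {0, 1, 2, 3, 4, 5, 6, 7, 8, 9, 10, 11}, which is all 12 objectives.
No 4 of the 5 questions cover everything (all 5 combinations miss at least one objective), so 5 is optimal.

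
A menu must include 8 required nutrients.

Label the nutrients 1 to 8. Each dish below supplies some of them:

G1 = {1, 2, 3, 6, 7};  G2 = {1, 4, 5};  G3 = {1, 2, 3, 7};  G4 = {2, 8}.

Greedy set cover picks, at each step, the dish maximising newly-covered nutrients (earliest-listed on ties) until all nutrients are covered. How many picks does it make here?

Greedy: pick G1 (covers 5 new) → pick G2 (covers 2 new) → pick G4 (covers 1 new). Total picks: 3.

3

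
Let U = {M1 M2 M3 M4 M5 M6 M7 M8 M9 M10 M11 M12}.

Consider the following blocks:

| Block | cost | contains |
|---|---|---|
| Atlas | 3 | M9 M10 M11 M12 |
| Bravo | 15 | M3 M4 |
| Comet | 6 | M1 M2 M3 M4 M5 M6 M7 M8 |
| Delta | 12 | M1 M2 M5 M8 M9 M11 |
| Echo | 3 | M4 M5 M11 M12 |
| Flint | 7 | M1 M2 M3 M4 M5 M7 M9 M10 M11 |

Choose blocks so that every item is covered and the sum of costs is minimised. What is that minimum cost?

9

Atlas, Comet together cover every item (Atlas ∪ Comet = {M1, M2, M3, M4, M5, M6, M7, M8, M9, M10, M11, M12}); total cost 3 + 6 = 9.
No covering selection has total cost below 9.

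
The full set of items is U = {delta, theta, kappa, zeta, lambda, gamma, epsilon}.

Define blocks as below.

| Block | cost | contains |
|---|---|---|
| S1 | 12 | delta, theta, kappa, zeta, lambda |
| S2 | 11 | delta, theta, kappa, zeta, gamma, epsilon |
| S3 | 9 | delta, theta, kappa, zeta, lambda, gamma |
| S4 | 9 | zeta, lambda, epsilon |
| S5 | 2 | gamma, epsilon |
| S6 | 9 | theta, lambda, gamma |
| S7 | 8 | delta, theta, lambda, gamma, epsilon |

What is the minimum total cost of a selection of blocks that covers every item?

11

S3, S5 together cover every item (S3 ∪ S5 = {delta, theta, kappa, zeta, lambda, gamma, epsilon}); total cost 9 + 2 = 11.
No covering selection has total cost below 11.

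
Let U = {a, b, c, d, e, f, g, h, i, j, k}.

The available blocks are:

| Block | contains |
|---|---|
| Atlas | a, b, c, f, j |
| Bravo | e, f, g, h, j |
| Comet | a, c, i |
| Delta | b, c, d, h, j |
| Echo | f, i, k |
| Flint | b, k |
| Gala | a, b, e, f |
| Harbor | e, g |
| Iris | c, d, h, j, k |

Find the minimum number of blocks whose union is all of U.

4

Atlas, Delta, Echo, and Harbor cover everything between them: the union {a, b, c, d, e, f, g, h, i, j, k} is all of U.
No 3 of the 9 blocks cover everything (all 84 combinations miss at least one item), so 4 is optimal.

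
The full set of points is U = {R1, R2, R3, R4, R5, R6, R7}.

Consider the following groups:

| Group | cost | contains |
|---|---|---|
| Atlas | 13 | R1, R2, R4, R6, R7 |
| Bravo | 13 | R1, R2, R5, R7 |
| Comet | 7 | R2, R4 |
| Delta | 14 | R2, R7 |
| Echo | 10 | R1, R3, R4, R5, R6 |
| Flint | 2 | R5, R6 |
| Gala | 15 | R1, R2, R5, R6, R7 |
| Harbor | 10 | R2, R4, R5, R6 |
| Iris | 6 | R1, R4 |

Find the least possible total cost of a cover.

23

Atlas, Echo together cover every point (Atlas ∪ Echo = {R1, R2, R3, R4, R5, R6, R7}); total cost 13 + 10 = 23.
The greedy pick Flint, Iris, Atlas, Echo costs 31; no covering selection beats 23.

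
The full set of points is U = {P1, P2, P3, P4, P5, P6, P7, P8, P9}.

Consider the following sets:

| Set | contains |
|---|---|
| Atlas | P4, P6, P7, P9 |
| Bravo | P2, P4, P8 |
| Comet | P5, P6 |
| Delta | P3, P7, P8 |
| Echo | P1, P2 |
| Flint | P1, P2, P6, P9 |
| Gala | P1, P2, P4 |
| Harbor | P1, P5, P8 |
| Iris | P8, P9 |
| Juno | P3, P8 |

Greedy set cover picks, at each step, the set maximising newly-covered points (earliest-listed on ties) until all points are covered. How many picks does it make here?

4

Greedy: pick Atlas (covers 4 new) → pick Harbor (covers 3 new) → pick Bravo (covers 1 new) → pick Delta (covers 1 new). Total picks: 4.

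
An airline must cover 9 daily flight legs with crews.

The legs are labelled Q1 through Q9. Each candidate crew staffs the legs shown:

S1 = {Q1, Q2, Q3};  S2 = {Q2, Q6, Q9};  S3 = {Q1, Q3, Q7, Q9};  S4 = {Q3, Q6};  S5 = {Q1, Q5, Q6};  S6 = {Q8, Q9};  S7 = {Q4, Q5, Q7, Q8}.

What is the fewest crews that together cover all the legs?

3

S2 and S3 and S7 together: S2 ∪ S3 ∪ S7 = {Q1, Q2, Q3, Q4, Q5, Q6, Q7, Q8, Q9} — every leg is covered.
Each crew has at most 4 legs, and 2·4 = 8 < 9 — so at least 3 crews are needed, and 3 is optimal.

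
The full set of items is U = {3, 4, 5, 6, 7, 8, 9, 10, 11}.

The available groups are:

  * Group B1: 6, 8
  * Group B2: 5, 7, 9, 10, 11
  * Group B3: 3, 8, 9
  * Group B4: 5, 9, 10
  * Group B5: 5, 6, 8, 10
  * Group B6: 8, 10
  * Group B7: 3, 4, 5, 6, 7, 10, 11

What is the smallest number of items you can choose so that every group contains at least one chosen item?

2

H = {8, 10} meets every group (each contains at least one member of H), and |H| = 2.
The groups B1, B4 are pairwise disjoint, so any hitting set needs a separate item for each — at least 2. Hence 2 is optimal.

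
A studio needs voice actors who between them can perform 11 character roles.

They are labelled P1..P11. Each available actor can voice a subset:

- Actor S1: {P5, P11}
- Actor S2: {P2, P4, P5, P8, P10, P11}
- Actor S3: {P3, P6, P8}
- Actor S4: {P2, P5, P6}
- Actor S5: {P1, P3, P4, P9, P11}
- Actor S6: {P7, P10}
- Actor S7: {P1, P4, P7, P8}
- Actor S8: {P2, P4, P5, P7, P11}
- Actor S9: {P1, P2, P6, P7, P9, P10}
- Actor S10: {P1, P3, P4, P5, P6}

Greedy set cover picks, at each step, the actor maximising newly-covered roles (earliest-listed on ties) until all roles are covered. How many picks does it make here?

3

Greedy: pick S2 (covers 6 new) → pick S9 (covers 4 new) → pick S3 (covers 1 new). Total picks: 3.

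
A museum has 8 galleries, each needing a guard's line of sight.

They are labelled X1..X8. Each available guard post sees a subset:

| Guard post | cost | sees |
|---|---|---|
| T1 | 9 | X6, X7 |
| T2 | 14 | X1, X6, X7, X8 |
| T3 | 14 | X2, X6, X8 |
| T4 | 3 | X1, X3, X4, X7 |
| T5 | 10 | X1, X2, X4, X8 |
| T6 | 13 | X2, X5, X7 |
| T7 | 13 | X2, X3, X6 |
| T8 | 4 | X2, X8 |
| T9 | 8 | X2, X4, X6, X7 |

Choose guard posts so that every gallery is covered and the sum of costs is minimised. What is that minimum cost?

T4, T6, T8, T9 together cover every gallery (T4 ∪ T6 ∪ T8 ∪ T9 = {X1, X2, X3, X4, X5, X6, X7, X8}); total cost 3 + 13 + 4 + 8 = 28.
No covering selection has total cost below 28.

28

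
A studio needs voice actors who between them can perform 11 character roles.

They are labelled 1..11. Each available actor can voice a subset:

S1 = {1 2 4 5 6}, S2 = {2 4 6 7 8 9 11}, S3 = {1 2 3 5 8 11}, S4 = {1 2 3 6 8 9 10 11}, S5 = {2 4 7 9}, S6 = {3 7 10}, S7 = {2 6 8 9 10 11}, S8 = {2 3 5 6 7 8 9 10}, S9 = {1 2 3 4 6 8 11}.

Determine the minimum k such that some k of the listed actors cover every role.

S8 and S9 together: S8 ∪ S9 = {1, 2, 3, 4, 5, 6, 7, 8, 9, 10, 11} — every role is covered.
No single actor has all 11 roles (the largest, S4, has 8), so 2 is optimal.

2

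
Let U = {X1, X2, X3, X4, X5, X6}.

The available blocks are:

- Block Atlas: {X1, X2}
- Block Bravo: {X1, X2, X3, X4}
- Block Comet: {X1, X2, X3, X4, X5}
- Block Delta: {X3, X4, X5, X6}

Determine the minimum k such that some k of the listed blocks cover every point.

2

Take {Bravo, Delta}. Their union is {X1, X2, X3, X4, X5, X6}, which is all 6 points.
No single block has all 6 points (the largest, Comet, has 5), so 2 is optimal.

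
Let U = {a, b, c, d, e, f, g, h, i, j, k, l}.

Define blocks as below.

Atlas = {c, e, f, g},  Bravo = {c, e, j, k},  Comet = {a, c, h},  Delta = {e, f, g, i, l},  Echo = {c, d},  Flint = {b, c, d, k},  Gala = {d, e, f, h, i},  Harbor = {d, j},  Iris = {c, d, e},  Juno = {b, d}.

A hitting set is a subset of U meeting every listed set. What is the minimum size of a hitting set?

3

The 3 points {a, d, e} hit every block.
The blocks Comet, Delta, Juno are pairwise disjoint, so any hitting set needs a separate point for each — at least 3. Hence 3 is optimal.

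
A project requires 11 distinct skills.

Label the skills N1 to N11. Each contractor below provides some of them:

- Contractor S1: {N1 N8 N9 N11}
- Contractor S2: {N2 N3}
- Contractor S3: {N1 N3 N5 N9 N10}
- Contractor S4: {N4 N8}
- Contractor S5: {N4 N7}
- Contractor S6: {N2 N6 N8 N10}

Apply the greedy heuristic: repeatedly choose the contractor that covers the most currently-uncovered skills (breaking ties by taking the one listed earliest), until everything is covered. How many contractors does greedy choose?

4

Greedy: pick S3 (covers 5 new) → pick S6 (covers 3 new) → pick S5 (covers 2 new) → pick S1 (covers 1 new). Total picks: 4.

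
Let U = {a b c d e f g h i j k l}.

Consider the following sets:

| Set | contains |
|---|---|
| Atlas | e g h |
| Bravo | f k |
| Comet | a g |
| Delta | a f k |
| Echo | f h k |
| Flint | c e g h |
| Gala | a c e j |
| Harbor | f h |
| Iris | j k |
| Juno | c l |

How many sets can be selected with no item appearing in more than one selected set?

Comet, Harbor, Iris, Juno are pairwise disjoint (Comet={a,g}; Harbor={f,h}; Iris={j,k}; Juno={c,l}).
Every remaining set overlaps one of these, and no 5 of the listed sets are pairwise disjoint, so 4 is the maximum.

4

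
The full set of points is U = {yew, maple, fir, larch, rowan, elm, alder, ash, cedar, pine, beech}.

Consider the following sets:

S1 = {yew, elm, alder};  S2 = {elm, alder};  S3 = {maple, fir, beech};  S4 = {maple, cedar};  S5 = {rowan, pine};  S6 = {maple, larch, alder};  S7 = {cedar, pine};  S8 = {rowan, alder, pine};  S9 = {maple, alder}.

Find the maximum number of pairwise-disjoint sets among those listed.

3

S2, S3, S7 are pairwise disjoint (S2={elm,alder}; S3={maple,fir,beech}; S7={cedar,pine}).
Every remaining set overlaps one of these, and no 4 of the listed sets are pairwise disjoint, so 3 is the maximum.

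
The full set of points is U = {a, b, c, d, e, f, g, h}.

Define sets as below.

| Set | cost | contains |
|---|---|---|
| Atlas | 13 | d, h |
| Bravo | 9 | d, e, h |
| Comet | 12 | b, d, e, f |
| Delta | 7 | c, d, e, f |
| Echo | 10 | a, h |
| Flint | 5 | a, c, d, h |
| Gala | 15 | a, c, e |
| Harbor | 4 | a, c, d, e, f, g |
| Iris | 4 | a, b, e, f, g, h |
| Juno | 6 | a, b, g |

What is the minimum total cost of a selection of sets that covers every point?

Harbor, Iris together cover every point (Harbor ∪ Iris = {a, b, c, d, e, f, g, h}); total cost 4 + 4 = 8.
No covering selection has total cost below 8.

8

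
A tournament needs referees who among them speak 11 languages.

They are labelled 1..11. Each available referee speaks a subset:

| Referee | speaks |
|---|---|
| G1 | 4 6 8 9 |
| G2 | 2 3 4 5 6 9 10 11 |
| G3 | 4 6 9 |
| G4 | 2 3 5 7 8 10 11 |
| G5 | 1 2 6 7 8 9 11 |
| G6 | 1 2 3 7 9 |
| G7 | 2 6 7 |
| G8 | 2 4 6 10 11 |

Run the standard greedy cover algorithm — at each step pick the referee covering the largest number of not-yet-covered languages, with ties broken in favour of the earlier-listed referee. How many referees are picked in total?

Greedy: pick G2 (covers 8 new) → pick G5 (covers 3 new). Total picks: 2.

2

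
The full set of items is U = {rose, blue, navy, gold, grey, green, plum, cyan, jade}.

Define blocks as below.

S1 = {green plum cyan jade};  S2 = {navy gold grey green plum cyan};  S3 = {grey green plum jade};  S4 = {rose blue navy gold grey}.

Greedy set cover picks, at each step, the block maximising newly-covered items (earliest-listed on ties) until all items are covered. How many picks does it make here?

Greedy: pick S2 (covers 6 new) → pick S4 (covers 2 new) → pick S1 (covers 1 new). Total picks: 3.
(The true minimum cover uses only 2 blocks, so greedy is not optimal here.)

3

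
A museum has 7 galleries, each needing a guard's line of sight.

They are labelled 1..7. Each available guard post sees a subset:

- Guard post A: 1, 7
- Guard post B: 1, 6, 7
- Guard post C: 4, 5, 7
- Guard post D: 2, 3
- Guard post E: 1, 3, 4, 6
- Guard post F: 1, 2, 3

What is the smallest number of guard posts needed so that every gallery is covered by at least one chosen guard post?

B and C and D together: B ∪ C ∪ D = {1, 2, 3, 4, 5, 6, 7} — every gallery is covered.
Only C contains 5, so C is forced; the remaining 4 galleries need at least 2 more guard posts (each remaining guard post adds at most 3) — so at least 3 guard posts are needed, and 3 is optimal.

3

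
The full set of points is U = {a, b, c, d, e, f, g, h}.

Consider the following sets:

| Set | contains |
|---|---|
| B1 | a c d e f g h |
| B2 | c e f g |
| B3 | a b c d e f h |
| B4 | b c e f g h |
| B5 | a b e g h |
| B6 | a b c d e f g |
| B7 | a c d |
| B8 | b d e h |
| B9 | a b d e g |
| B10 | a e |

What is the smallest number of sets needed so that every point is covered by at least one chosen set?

B2 and B3 together: B2 ∪ B3 = {a, b, c, d, e, f, g, h} — every point is covered.
No single set has all 8 points (the largest, B1, has 7), so 2 is optimal.

2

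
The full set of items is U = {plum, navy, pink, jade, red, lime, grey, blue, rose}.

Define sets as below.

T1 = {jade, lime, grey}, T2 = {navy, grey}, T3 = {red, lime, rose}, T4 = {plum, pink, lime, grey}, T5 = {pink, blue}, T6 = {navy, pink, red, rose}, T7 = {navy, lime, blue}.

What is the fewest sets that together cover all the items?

4

T1, T4, T6, and T7 cover everything between them: the union {plum, navy, pink, jade, red, lime, grey, blue, rose} is all of U.
No 3 of the 7 sets cover everything (all 35 combinations miss at least one item), so 4 is optimal.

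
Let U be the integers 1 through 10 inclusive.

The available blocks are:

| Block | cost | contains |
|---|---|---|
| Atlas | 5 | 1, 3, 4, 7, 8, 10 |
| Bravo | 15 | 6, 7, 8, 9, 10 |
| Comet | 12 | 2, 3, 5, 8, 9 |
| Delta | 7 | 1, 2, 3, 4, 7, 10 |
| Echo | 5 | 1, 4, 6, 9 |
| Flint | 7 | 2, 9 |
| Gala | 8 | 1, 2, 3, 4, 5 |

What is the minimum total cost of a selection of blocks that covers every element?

18

Atlas, Echo, Gala together cover every element (Atlas ∪ Echo ∪ Gala = {1, 2, 3, 4, 5, 6, 7, 8, 9, 10}); total cost 5 + 5 + 8 = 18.
No covering selection has total cost below 18.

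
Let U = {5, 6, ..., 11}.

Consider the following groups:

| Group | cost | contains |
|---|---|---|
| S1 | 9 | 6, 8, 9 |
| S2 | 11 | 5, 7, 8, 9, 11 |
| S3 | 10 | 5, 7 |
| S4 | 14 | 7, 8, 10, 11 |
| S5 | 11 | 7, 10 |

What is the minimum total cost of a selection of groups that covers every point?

31

S1, S2, S5 together cover every point (S1 ∪ S2 ∪ S5 = {5, 6, 7, 8, 9, 10, 11}); total cost 9 + 11 + 11 = 31.
No covering selection has total cost below 31.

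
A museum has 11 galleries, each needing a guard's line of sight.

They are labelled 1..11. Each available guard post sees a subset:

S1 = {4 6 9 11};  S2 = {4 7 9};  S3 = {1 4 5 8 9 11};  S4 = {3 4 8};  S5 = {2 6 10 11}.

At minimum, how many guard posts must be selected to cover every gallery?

4

S2 and S3 and S4 and S5 together: S2 ∪ S3 ∪ S4 ∪ S5 = {1, 2, 3, 4, 5, 6, 7, 8, 9, 10, 11} — every gallery is covered.
No 3 of the 5 guard posts cover everything (all 10 combinations miss at least one gallery), so 4 is optimal.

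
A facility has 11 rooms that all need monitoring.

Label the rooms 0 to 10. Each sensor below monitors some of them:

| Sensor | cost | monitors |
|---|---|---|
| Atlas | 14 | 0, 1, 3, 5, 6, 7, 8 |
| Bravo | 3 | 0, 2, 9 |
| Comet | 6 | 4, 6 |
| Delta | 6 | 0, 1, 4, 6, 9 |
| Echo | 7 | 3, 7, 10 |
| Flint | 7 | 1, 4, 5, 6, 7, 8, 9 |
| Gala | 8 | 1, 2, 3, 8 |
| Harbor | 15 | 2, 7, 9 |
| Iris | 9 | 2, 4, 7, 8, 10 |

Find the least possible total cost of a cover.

17

Bravo, Echo, Flint together cover every room (Bravo ∪ Echo ∪ Flint = {0, 1, 2, 3, 4, 5, 6, 7, 8, 9, 10}); total cost 3 + 7 + 7 = 17.
No covering selection has total cost below 17.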